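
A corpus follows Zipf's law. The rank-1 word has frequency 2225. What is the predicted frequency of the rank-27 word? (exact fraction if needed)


Zipf's law: freq(rank) = f1 / rank
f1 = 2225, rank = 27
freq = 2225 / 27
GCD(2225, 27) = 1
Simplified: 2225/27

2225/27


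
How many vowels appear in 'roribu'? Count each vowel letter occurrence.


Scanning each character of 'roribu':
  Position 1: 'r' -> consonant (running count: 0)
  Position 2: 'o' -> vowel (running count: 1)
  Position 3: 'r' -> consonant (running count: 1)
  Position 4: 'i' -> vowel (running count: 2)
  Position 5: 'b' -> consonant (running count: 2)
  Position 6: 'u' -> vowel (running count: 3)
Total vowels: 3

3


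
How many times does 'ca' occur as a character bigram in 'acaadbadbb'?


Scanning 'acaadbadbb' for bigram 'ca':
  Position 0: 'ac' -> no
  Position 1: 'ca' -> MATCH
  Position 2: 'aa' -> no
  Position 3: 'ad' -> no
  Position 4: 'db' -> no
  Position 5: 'ba' -> no
  Position 6: 'ad' -> no
  Position 7: 'db' -> no
  Position 8: 'bb' -> no
Total matches: 1

1


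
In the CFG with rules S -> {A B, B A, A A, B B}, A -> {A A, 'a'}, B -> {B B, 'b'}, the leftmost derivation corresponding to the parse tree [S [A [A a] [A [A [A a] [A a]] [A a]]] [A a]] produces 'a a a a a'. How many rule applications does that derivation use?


Every bracketed nonterminal node [X ...] in the tree is produced by exactly one rule application.
Reading the tree off as a leftmost derivation:
  Step 1: S  =>  A A   (applied S -> A A)
  Step 2: A A  =>  A A A   (applied A -> A A)
  Step 3: A A A  =>  a A A   (applied A -> a)
  Step 4: a A A  =>  a A A A   (applied A -> A A)
  Step 5: a A A A  =>  a A A A A   (applied A -> A A)
  Step 6: a A A A A  =>  a a A A A   (applied A -> a)
  Step 7: a a A A A  =>  a a a A A   (applied A -> a)
  Step 8: a a a A A  =>  a a a a A   (applied A -> a)
  Step 9: a a a a A  =>  a a a a a   (applied A -> a)
Final yield: a a a a a
Total rewrite steps: 9

9


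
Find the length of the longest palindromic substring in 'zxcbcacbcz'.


Scanning 'zxcbcacbcz' for palindromic substrings.
Substring at positions 2-8: 'cbcacbc'.
Check: reverse('cbcacbc') = 'cbcacbc' -> palindrome confirmed.
Neighbouring characters ('x' / 'z') break symmetry, so it cannot extend further.
No longer palindromic substring exists; longest length = 7

7


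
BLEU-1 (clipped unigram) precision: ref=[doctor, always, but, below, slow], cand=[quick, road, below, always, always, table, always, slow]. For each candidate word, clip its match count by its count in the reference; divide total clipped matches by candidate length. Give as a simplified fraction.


Reference word counts: {'always': 1, 'below': 1, 'but': 1, 'doctor': 1, 'slow': 1}
Checking each candidate word (with clipping):
  'quick' -> not in reference -> no match (matches: 0)
  'road' -> not in reference -> no match (matches: 0)
  'below' -> in reference (ref count 1, used 1/1) -> match (matches: 1)
  'always' -> in reference (ref count 1, used 1/1) -> match (matches: 2)
  'always' -> ref count 1 already used up (1/1) -> clipped, no match (matches: 2)
  'table' -> not in reference -> no match (matches: 2)
  'always' -> ref count 1 already used up (1/1) -> clipped, no match (matches: 2)
  'slow' -> in reference (ref count 1, used 1/1) -> match (matches: 3)
Clipped matches: 3, Candidate length: 8
Precision = 3/8

3/8


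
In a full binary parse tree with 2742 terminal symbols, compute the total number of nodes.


Leaf nodes (terminals): 2742
Internal nodes = n - 1 = 2742 - 1 = 2741
Total = leaves + internal = 2742 + 2741 = 5483

5483


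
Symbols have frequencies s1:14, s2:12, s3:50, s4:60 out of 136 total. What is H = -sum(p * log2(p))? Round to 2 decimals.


Computing entropy H = -sum(p_i * log2(p_i)):
  s1: p = 14/136 = 0.1029, -p*log2(p) = 0.3377
  s2: p = 12/136 = 0.0882, -p*log2(p) = 0.3090
  s3: p = 50/136 = 0.3676, -p*log2(p) = 0.5307
  s4: p = 60/136 = 0.4412, -p*log2(p) = 0.5208
H = sum of terms = 1.6982
Rounded to 2 decimals: 1.70

1.70


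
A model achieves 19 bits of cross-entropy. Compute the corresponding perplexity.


Perplexity formula: PP = 2^H
H = 19
PP = 2^19
PP = 2^19 = 524288

524288


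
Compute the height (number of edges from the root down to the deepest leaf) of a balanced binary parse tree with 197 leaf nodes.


In a balanced binary tree with n leaves the deepest leaf is ceil(log2(n)) edges below the root.
log2(197) = 7.6221
ceil(7.6221) = 8
height (edges) = 8

8


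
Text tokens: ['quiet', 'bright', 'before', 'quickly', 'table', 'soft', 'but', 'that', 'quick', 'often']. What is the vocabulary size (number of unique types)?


Listing all tokens and tracking unique types:
  Token 1: 'quiet' -> NEW (unique so far: 1)
  Token 2: 'bright' -> NEW (unique so far: 2)
  Token 3: 'before' -> NEW (unique so far: 3)
  Token 4: 'quickly' -> NEW (unique so far: 4)
  Token 5: 'table' -> NEW (unique so far: 5)
  Token 6: 'soft' -> NEW (unique so far: 6)
  Token 7: 'but' -> NEW (unique so far: 7)
  Token 8: 'that' -> NEW (unique so far: 8)
  Token 9: 'quick' -> NEW (unique so far: 9)
  Token 10: 'often' -> NEW (unique so far: 10)
Unique types: ('before', 'bright', 'but', 'often', 'quick', 'quickly', 'quiet', 'soft', 'table', 'that')
Vocabulary size: 10

10


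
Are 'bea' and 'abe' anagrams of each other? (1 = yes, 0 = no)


Sort characters of 'bea': 'abe'
Sort characters of 'abe': 'abe'
Sorted forms match -> they ARE anagrams
Result: 1

1


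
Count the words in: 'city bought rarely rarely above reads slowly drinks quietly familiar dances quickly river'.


Counting words by splitting on spaces:
  Word 1: 'city'
  Word 2: 'bought'
  Word 3: 'rarely'
  Word 4: 'rarely'
  Word 5: 'above'
  Word 6: 'reads'
  Word 7: 'slowly'
  Word 8: 'drinks'
  Word 9: 'quietly'
  Word 10: 'familiar'
  Word 11: 'dances'
  Word 12: 'quickly'
  Word 13: 'river'
Total words: 13

13


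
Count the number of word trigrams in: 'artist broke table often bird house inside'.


Word trigrams from [7] words:
  Trigram 1: (artist broke table)
  Trigram 2: (broke table often)
  Trigram 3: (table often bird)
  Trigram 4: (often bird house)
  Trigram 5: (bird house inside)
Total word trigrams: 7 - 2 = 5

5


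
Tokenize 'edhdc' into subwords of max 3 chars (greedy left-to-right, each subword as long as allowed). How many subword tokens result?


'edhdc' has 5 characters.
Chunking with max size 3:
  Chunk 1: 'edh' (positions 0-2)
  Chunk 2: 'dc' (positions 3-4)
Total chunks: ceil(5 / 3) = 2

2


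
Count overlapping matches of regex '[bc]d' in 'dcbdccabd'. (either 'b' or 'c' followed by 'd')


Pattern: [bc]d means either 'b' or 'c' followed by 'd'.
Scanning 'dcbdccabd' position-by-position:
  Pos 0: window 'dc' -> no
  Pos 1: window 'cb' -> no
  Pos 2: window 'bd' -> MATCH
  Pos 3: window 'dc' -> no
  Pos 4: window 'cc' -> no
  Pos 5: window 'ca' -> no
  Pos 6: window 'ab' -> no
  Pos 7: window 'bd' -> MATCH
  Pos 8: window 'd' -> no
Total matches: 2

2


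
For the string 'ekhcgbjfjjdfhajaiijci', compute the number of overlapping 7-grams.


String 'ekhcgbjfjjdfhajaiijci' has length L = 21.
Number of overlapping n-grams = L - n + 1
Substituting: 21 - 7 + 1 = 15

15


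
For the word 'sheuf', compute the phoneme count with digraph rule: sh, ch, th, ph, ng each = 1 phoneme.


Parsing 'sheuf' greedily, digraphs first:
  'sh' -> digraph (1 consonant phoneme) (phonemes so far: 1)
  'e' -> vowel phoneme (phonemes so far: 2)
  'u' -> vowel phoneme (phonemes so far: 3)
  'f' -> consonant phoneme (phonemes so far: 4)
Total phonemes: 4

4


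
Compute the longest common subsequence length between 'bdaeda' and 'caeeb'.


DP table for LCS of 'bdaeda' and 'caeeb':
       c  a  e  e  b
    0  0  0  0  0  0
  b 0  0  0  0  0  1
  d 0  0  0  0  0  1
  a 0  0  1  1  1  1
  e 0  0  1  2  2  2
  d 0  0  1  2  2  2
  a 0  0  1  2  2  2
LCS: 'ae'
LCS length = 2

2


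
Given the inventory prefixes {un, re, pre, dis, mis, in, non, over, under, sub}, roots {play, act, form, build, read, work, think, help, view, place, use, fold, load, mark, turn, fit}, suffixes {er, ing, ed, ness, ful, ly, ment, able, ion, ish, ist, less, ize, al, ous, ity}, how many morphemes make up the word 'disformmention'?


Segmenting 'disformmention' against the inventory:
  'dis' -> prefix (morpheme 1)
  'form' -> root (morpheme 2)
  'ment' -> suffix (morpheme 3)
  'ion' -> suffix (morpheme 4)
Total morphemes: 4

4


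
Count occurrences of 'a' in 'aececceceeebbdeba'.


Scanning 'aececceceeebbdeba' for 'a':
  Position 0: 'a' -> MATCH (count: 1)
  Position 16: 'a' -> MATCH (count: 2)
Total occurrences of 'a': 2

2


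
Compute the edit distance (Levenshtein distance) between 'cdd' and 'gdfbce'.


Building DP table for s1='cdd' (len 3) and s2='gdfbce' (len 6):
       g  d  f  b  c  e
    0  1  2  3  4  5  6
  c 1  1  2  3  4  4  5
  d 2  2  1  2  3  4  5
  d 3  3  2  2  3  4  5
Edit distance = dp[3][6] = 5

5


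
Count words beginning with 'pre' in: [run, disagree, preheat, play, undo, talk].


Checking each word for prefix 'pre':
  'run' -> no (count: 0)
  'disagree' -> no (count: 0)
  'preheat' -> YES, starts with 'pre' (count: 1)
  'play' -> no (count: 1)
  'undo' -> no (count: 1)
  'talk' -> no (count: 1)
Total with prefix 'pre': 1

1


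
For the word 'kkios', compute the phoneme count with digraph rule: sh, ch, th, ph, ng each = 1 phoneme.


Parsing 'kkios' greedily, digraphs first:
  'k' -> consonant phoneme (phonemes so far: 1)
  'k' -> consonant phoneme (phonemes so far: 2)
  'i' -> vowel phoneme (phonemes so far: 3)
  'o' -> vowel phoneme (phonemes so far: 4)
  's' -> consonant phoneme (phonemes so far: 5)
Total phonemes: 5

5


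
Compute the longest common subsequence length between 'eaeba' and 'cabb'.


DP table for LCS of 'eaeba' and 'cabb':
       c  a  b  b
    0  0  0  0  0
  e 0  0  0  0  0
  a 0  0  1  1  1
  e 0  0  1  1  1
  b 0  0  1  2  2
  a 0  0  1  2  2
LCS: 'ab'
LCS length = 2

2


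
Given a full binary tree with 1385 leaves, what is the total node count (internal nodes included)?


Leaf nodes (terminals): 1385
Internal nodes = n - 1 = 1385 - 1 = 1384
Total = leaves + internal = 1385 + 1384 = 2769

2769


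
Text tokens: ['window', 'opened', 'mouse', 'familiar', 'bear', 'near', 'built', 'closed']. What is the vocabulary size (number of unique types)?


Listing all tokens and tracking unique types:
  Token 1: 'window' -> NEW (unique so far: 1)
  Token 2: 'opened' -> NEW (unique so far: 2)
  Token 3: 'mouse' -> NEW (unique so far: 3)
  Token 4: 'familiar' -> NEW (unique so far: 4)
  Token 5: 'bear' -> NEW (unique so far: 5)
  Token 6: 'near' -> NEW (unique so far: 6)
  Token 7: 'built' -> NEW (unique so far: 7)
  Token 8: 'closed' -> NEW (unique so far: 8)
Unique types: ('bear', 'built', 'closed', 'familiar', 'mouse', 'near', 'opened', 'window')
Vocabulary size: 8

8


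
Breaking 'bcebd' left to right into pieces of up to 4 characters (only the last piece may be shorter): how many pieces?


'bcebd' has 5 characters.
Chunking with max size 4:
  Chunk 1: 'bceb' (positions 0-3)
  Chunk 2: 'd' (positions 4-4)
Total chunks: ceil(5 / 4) = 2

2


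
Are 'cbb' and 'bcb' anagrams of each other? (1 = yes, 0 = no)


Sort characters of 'cbb': 'bbc'
Sort characters of 'bcb': 'bbc'
Sorted forms match -> they ARE anagrams
Result: 1

1


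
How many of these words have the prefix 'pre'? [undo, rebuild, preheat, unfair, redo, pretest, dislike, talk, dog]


Checking each word for prefix 'pre':
  'undo' -> no (count: 0)
  'rebuild' -> no (count: 0)
  'preheat' -> YES, starts with 'pre' (count: 1)
  'unfair' -> no (count: 1)
  'redo' -> no (count: 1)
  'pretest' -> YES, starts with 'pre' (count: 2)
  'dislike' -> no (count: 2)
  'talk' -> no (count: 2)
  'dog' -> no (count: 2)
Total with prefix 'pre': 2

2


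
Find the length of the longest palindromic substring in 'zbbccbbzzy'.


Scanning 'zbbccbbzzy' for palindromic substrings.
Substring at positions 0-7: 'zbbccbbz'.
Check: reverse('zbbccbbz') = 'zbbccbbz' -> palindrome confirmed.
Neighbouring characters ('-' / 'z') break symmetry, so it cannot extend further.
No longer palindromic substring exists; longest length = 8

8


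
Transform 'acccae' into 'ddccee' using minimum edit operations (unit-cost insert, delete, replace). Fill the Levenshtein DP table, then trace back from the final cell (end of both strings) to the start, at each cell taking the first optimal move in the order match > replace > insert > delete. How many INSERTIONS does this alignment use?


Edit distance = 3. Backtracking from cell (6, 6) with preference match > replace > insert > delete,
then listing the resulting alignment 'acccae' -> 'ddccee' left to right:
  Step 1: replace a->d
  Step 2: replace c->d
  Step 3: keep 'c'
  Step 4: keep 'c'
  Step 5: replace a->e
  Step 6: keep 'e'
Total insertions: 0

0


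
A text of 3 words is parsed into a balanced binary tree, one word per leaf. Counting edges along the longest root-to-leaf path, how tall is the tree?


In a balanced binary tree with n leaves the deepest leaf is ceil(log2(n)) edges below the root.
log2(3) = 1.5850
ceil(1.5850) = 2
height (edges) = 2

2


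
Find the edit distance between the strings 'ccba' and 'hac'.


Building DP table for s1='ccba' (len 4) and s2='hac' (len 3):
       h  a  c
    0  1  2  3
  c 1  1  2  2
  c 2  2  2  2
  b 3  3  3  3
  a 4  4  3  4
Edit distance = dp[4][3] = 4

4


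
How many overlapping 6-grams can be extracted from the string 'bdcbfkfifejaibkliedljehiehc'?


String 'bdcbfkfifejaibkliedljehiehc' has length L = 27.
Number of overlapping n-grams = L - n + 1
Substituting: 27 - 6 + 1 = 22

22


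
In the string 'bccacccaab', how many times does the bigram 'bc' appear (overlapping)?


Scanning 'bccacccaab' for bigram 'bc':
  Position 0: 'bc' -> MATCH
  Position 1: 'cc' -> no
  Position 2: 'ca' -> no
  Position 3: 'ac' -> no
  Position 4: 'cc' -> no
  Position 5: 'cc' -> no
  Position 6: 'ca' -> no
  Position 7: 'aa' -> no
  Position 8: 'ab' -> no
Total matches: 1

1


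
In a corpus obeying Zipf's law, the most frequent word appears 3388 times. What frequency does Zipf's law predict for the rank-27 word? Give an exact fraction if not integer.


Zipf's law: freq(rank) = f1 / rank
f1 = 3388, rank = 27
freq = 3388 / 27
GCD(3388, 27) = 1
Simplified: 3388/27

3388/27


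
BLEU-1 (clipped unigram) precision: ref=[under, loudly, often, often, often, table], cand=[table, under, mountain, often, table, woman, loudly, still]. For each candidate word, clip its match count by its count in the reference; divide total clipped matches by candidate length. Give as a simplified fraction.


Reference word counts: {'loudly': 1, 'often': 3, 'table': 1, 'under': 1}
Checking each candidate word (with clipping):
  'table' -> in reference (ref count 1, used 1/1) -> match (matches: 1)
  'under' -> in reference (ref count 1, used 1/1) -> match (matches: 2)
  'mountain' -> not in reference -> no match (matches: 2)
  'often' -> in reference (ref count 3, used 1/3) -> match (matches: 3)
  'table' -> ref count 1 already used up (1/1) -> clipped, no match (matches: 3)
  'woman' -> not in reference -> no match (matches: 3)
  'loudly' -> in reference (ref count 1, used 1/1) -> match (matches: 4)
  'still' -> not in reference -> no match (matches: 4)
Clipped matches: 4, Candidate length: 8
Precision = 4/8 = 1/2

1/2


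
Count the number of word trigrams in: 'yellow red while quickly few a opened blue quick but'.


Word trigrams from [10] words:
  Trigram 1: (yellow red while)
  Trigram 2: (red while quickly)
  Trigram 3: (while quickly few)
  Trigram 4: (quickly few a)
  Trigram 5: (few a opened)
  Trigram 6: (a opened blue)
  Trigram 7: (opened blue quick)
  Trigram 8: (blue quick but)
Total word trigrams: 10 - 2 = 8

8


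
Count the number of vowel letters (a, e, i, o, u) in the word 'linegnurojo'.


Scanning each character of 'linegnurojo':
  Position 1: 'l' -> consonant (running count: 0)
  Position 2: 'i' -> vowel (running count: 1)
  Position 3: 'n' -> consonant (running count: 1)
  Position 4: 'e' -> vowel (running count: 2)
  Position 5: 'g' -> consonant (running count: 2)
  Position 6: 'n' -> consonant (running count: 2)
  Position 7: 'u' -> vowel (running count: 3)
  Position 8: 'r' -> consonant (running count: 3)
  Position 9: 'o' -> vowel (running count: 4)
  Position 10: 'j' -> consonant (running count: 4)
  Position 11: 'o' -> vowel (running count: 5)
Total vowels: 5

5


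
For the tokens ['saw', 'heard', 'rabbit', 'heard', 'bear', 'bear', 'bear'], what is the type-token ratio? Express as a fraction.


Tokens: 7
Unique types: ('bear', 'heard', 'rabbit', 'saw') = 4
TTR = 4/7
Already in lowest terms.

4/7


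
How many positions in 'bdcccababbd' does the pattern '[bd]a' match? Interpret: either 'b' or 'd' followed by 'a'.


Pattern: [bd]a means either 'b' or 'd' followed by 'a'.
Scanning 'bdcccababbd' position-by-position:
  Pos 0: window 'bd' -> no
  Pos 1: window 'dc' -> no
  Pos 2: window 'cc' -> no
  Pos 3: window 'cc' -> no
  Pos 4: window 'ca' -> no
  Pos 5: window 'ab' -> no
  Pos 6: window 'ba' -> MATCH
  Pos 7: window 'ab' -> no
  Pos 8: window 'bb' -> no
  Pos 9: window 'bd' -> no
  Pos 10: window 'd' -> no
Total matches: 1

1


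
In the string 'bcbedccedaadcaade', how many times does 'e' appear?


Scanning 'bcbedccedaadcaade' for 'e':
  Position 3: 'e' -> MATCH (count: 1)
  Position 7: 'e' -> MATCH (count: 2)
  Position 16: 'e' -> MATCH (count: 3)
Total occurrences of 'e': 3

3


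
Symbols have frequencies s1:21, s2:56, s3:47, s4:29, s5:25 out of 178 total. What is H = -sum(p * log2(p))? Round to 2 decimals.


Computing entropy H = -sum(p_i * log2(p_i)):
  s1: p = 21/178 = 0.1180, -p*log2(p) = 0.3638
  s2: p = 56/178 = 0.3146, -p*log2(p) = 0.5249
  s3: p = 47/178 = 0.2640, -p*log2(p) = 0.5073
  s4: p = 29/178 = 0.1629, -p*log2(p) = 0.4265
  s5: p = 25/178 = 0.1404, -p*log2(p) = 0.3977
H = sum of terms = 2.2202
Rounded to 2 decimals: 2.22

2.22


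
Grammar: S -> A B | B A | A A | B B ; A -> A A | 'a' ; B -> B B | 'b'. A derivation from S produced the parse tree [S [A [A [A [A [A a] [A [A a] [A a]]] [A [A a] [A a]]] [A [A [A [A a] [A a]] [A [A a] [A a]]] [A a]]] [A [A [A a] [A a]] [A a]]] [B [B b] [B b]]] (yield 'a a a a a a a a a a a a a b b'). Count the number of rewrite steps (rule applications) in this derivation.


Every bracketed nonterminal node [X ...] in the tree is produced by exactly one rule application.
Reading the tree off as a leftmost derivation:
  Step 1: S  =>  A B   (applied S -> A B)
  Step 2: A B  =>  A A B   (applied A -> A A)
  Step 3: A A B  =>  A A A B   (applied A -> A A)
  Step 4: A A A B  =>  A A A A B   (applied A -> A A)
  Step 5: A A A A B  =>  A A A A A B   (applied A -> A A)
  Step 6: A A A A A B  =>  a A A A A B   (applied A -> a)
  Step 7: a A A A A B  =>  a A A A A A B   (applied A -> A A)
  Step 8: a A A A A A B  =>  a a A A A A B   (applied A -> a)
  Step 9: a a A A A A B  =>  a a a A A A B   (applied A -> a)
  Step 10: a a a A A A B  =>  a a a A A A A B   (applied A -> A A)
  Step 11: a a a A A A A B  =>  a a a a A A A B   (applied A -> a)
  Step 12: a a a a A A A B  =>  a a a a a A A B   (applied A -> a)
  Step 13: a a a a a A A B  =>  a a a a a A A A B   (applied A -> A A)
  Step 14: a a a a a A A A B  =>  a a a a a A A A A B   (applied A -> A A)
  Step 15: a a a a a A A A A B  =>  a a a a a A A A A A B   (applied A -> A A)
  Step 16: a a a a a A A A A A B  =>  a a a a a a A A A A B   (applied A -> a)
  Step 17: a a a a a a A A A A B  =>  a a a a a a a A A A B   (applied A -> a)
  Step 18: a a a a a a a A A A B  =>  a a a a a a a A A A A B   (applied A -> A A)
  Step 19: a a a a a a a A A A A B  =>  a a a a a a a a A A A B   (applied A -> a)
  Step 20: a a a a a a a a A A A B  =>  a a a a a a a a a A A B   (applied A -> a)
  Step 21: a a a a a a a a a A A B  =>  a a a a a a a a a a A B   (applied A -> a)
  Step 22: a a a a a a a a a a A B  =>  a a a a a a a a a a A A B   (applied A -> A A)
  Step 23: a a a a a a a a a a A A B  =>  a a a a a a a a a a A A A B   (applied A -> A A)
  Step 24: a a a a a a a a a a A A A B  =>  a a a a a a a a a a a A A B   (applied A -> a)
  Step 25: a a a a a a a a a a a A A B  =>  a a a a a a a a a a a a A B   (applied A -> a)
  Step 26: a a a a a a a a a a a a A B  =>  a a a a a a a a a a a a a B   (applied A -> a)
  Step 27: a a a a a a a a a a a a a B  =>  a a a a a a a a a a a a a B B   (applied B -> B B)
  Step 28: a a a a a a a a a a a a a B B  =>  a a a a a a a a a a a a a b B   (applied B -> b)
  Step 29: a a a a a a a a a a a a a b B  =>  a a a a a a a a a a a a a b b   (applied B -> b)
Final yield: a a a a a a a a a a a a a b b
Total rewrite steps: 29

29


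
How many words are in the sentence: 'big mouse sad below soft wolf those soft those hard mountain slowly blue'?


Counting words by splitting on spaces:
  Word 1: 'big'
  Word 2: 'mouse'
  Word 3: 'sad'
  Word 4: 'below'
  Word 5: 'soft'
  Word 6: 'wolf'
  Word 7: 'those'
  Word 8: 'soft'
  Word 9: 'those'
  Word 10: 'hard'
  Word 11: 'mountain'
  Word 12: 'slowly'
  Word 13: 'blue'
Total words: 13

13


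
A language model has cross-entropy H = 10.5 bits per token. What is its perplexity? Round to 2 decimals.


Perplexity formula: PP = 2^H
H = 10.5
PP = 2^10.5
Decompose: 2^10.5 = 2^10 * 2^0.5 = 2^10 * sqrt(2)
2^10 = 1024, sqrt(2) ~ 1.4142136
PP ~ 1024 * 1.4142136 = 1448.1547264
Rounded to 2 decimals: 1448.15

1448.15


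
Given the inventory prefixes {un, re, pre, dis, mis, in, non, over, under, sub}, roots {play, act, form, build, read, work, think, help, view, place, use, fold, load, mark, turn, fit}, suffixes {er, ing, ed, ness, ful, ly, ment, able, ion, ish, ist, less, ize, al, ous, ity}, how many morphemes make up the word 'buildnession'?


Segmenting 'buildnession' against the inventory:
  'build' -> root (morpheme 1)
  'ness' -> suffix (morpheme 2)
  'ion' -> suffix (morpheme 3)
Total morphemes: 3

3


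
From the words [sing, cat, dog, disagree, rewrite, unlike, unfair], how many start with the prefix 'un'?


Checking each word for prefix 'un':
  'sing' -> no (count: 0)
  'cat' -> no (count: 0)
  'dog' -> no (count: 0)
  'disagree' -> no (count: 0)
  'rewrite' -> no (count: 0)
  'unlike' -> YES, starts with 'un' (count: 1)
  'unfair' -> YES, starts with 'un' (count: 2)
Total with prefix 'un': 2

2


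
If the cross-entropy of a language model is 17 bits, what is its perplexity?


Perplexity formula: PP = 2^H
H = 17
PP = 2^17
PP = 2^17 = 131072

131072


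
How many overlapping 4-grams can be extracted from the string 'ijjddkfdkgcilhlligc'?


String 'ijjddkfdkgcilhlligc' has length L = 19.
Number of overlapping n-grams = L - n + 1
Substituting: 19 - 4 + 1 = 16

16


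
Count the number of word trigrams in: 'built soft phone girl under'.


Word trigrams from [5] words:
  Trigram 1: (built soft phone)
  Trigram 2: (soft phone girl)
  Trigram 3: (phone girl under)
Total word trigrams: 5 - 2 = 3

3


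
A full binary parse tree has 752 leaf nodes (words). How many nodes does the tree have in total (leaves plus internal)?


Leaf nodes (terminals): 752
Internal nodes = n - 1 = 752 - 1 = 751
Total = leaves + internal = 752 + 751 = 1503

1503


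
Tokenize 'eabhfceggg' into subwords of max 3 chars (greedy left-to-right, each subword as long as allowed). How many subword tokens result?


'eabhfceggg' has 10 characters.
Chunking with max size 3:
  Chunk 1: 'eab' (positions 0-2)
  Chunk 2: 'hfc' (positions 3-5)
  Chunk 3: 'egg' (positions 6-8)
  Chunk 4: 'g' (positions 9-9)
Total chunks: ceil(10 / 3) = 4

4


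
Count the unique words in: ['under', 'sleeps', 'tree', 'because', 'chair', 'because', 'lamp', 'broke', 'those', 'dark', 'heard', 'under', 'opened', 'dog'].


Listing all tokens and tracking unique types:
  Token 1: 'under' -> NEW (unique so far: 1)
  Token 2: 'sleeps' -> NEW (unique so far: 2)
  Token 3: 'tree' -> NEW (unique so far: 3)
  Token 4: 'because' -> NEW (unique so far: 4)
  Token 5: 'chair' -> NEW (unique so far: 5)
  Token 6: 'because' -> duplicate (unique so far: 5)
  Token 7: 'lamp' -> NEW (unique so far: 6)
  Token 8: 'broke' -> NEW (unique so far: 7)
  Token 9: 'those' -> NEW (unique so far: 8)
  Token 10: 'dark' -> NEW (unique so far: 9)
  Token 11: 'heard' -> NEW (unique so far: 10)
  Token 12: 'under' -> duplicate (unique so far: 10)
  Token 13: 'opened' -> NEW (unique so far: 11)
  Token 14: 'dog' -> NEW (unique so far: 12)
Unique types: ('because', 'broke', 'chair', 'dark', 'dog', 'heard', 'lamp', 'opened', 'sleeps', 'those', 'tree', 'under')
Vocabulary size: 12

12


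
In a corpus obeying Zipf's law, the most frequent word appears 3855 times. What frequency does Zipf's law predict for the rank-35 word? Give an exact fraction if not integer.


Zipf's law: freq(rank) = f1 / rank
f1 = 3855, rank = 35
freq = 3855 / 35
GCD(3855, 35) = 5
Simplified: 771/7

771/7


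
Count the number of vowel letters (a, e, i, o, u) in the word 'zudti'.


Scanning each character of 'zudti':
  Position 1: 'z' -> consonant (running count: 0)
  Position 2: 'u' -> vowel (running count: 1)
  Position 3: 'd' -> consonant (running count: 1)
  Position 4: 't' -> consonant (running count: 1)
  Position 5: 'i' -> vowel (running count: 2)
Total vowels: 2

2


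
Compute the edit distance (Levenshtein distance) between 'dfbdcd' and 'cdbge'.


Building DP table for s1='dfbdcd' (len 6) and s2='cdbge' (len 5):
       c  d  b  g  e
    0  1  2  3  4  5
  d 1  1  1  2  3  4
  f 2  2  2  2  3  4
  b 3  3  3  2  3  4
  d 4  4  3  3  3  4
  c 5  4  4  4  4  4
  d 6  5  4  5  5  5
Edit distance = dp[6][5] = 5

5


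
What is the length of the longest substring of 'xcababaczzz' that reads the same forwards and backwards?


Scanning 'xcababaczzz' for palindromic substrings.
Substring at positions 1-7: 'cababac'.
Check: reverse('cababac') = 'cababac' -> palindrome confirmed.
Neighbouring characters ('x' / 'z') break symmetry, so it cannot extend further.
No longer palindromic substring exists; longest length = 7

7


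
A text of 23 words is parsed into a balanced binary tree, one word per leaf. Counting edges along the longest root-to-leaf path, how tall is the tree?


In a balanced binary tree with n leaves the deepest leaf is ceil(log2(n)) edges below the root.
log2(23) = 4.5236
ceil(4.5236) = 5
height (edges) = 5

5


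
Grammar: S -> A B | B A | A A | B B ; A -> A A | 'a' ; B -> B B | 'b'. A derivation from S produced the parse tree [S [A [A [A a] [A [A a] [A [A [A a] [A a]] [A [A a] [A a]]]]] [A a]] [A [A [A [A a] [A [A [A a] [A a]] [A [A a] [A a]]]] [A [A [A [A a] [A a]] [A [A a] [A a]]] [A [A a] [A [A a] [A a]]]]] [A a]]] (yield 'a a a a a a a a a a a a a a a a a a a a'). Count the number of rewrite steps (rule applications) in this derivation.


Every bracketed nonterminal node [X ...] in the tree is produced by exactly one rule application.
Reading the tree off as a leftmost derivation:
  Step 1: S  =>  A A   (applied S -> A A)
  Step 2: A A  =>  A A A   (applied A -> A A)
  Step 3: A A A  =>  A A A A   (applied A -> A A)
  Step 4: A A A A  =>  a A A A   (applied A -> a)
  Step 5: a A A A  =>  a A A A A   (applied A -> A A)
  Step 6: a A A A A  =>  a a A A A   (applied A -> a)
  Step 7: a a A A A  =>  a a A A A A   (applied A -> A A)
  Step 8: a a A A A A  =>  a a A A A A A   (applied A -> A A)
  Step 9: a a A A A A A  =>  a a a A A A A   (applied A -> a)
  Step 10: a a a A A A A  =>  a a a a A A A   (applied A -> a)
  Step 11: a a a a A A A  =>  a a a a A A A A   (applied A -> A A)
  Step 12: a a a a A A A A  =>  a a a a a A A A   (applied A -> a)
  Step 13: a a a a a A A A  =>  a a a a a a A A   (applied A -> a)
  Step 14: a a a a a a A A  =>  a a a a a a a A   (applied A -> a)
  Step 15: a a a a a a a A  =>  a a a a a a a A A   (applied A -> A A)
  Step 16: a a a a a a a A A  =>  a a a a a a a A A A   (applied A -> A A)
  Step 17: a a a a a a a A A A  =>  a a a a a a a A A A A   (applied A -> A A)
  Step 18: a a a a a a a A A A A  =>  a a a a a a a a A A A   (applied A -> a)
  Step 19: a a a a a a a a A A A  =>  a a a a a a a a A A A A   (applied A -> A A)
  Step 20: a a a a a a a a A A A A  =>  a a a a a a a a A A A A A   (applied A -> A A)
  Step 21: a a a a a a a a A A A A A  =>  a a a a a a a a a A A A A   (applied A -> a)
  Step 22: a a a a a a a a a A A A A  =>  a a a a a a a a a a A A A   (applied A -> a)
  Step 23: a a a a a a a a a a A A A  =>  a a a a a a a a a a A A A A   (applied A -> A A)
  Step 24: a a a a a a a a a a A A A A  =>  a a a a a a a a a a a A A A   (applied A -> a)
  Step 25: a a a a a a a a a a a A A A  =>  a a a a a a a a a a a a A A   (applied A -> a)
  Step 26: a a a a a a a a a a a a A A  =>  a a a a a a a a a a a a A A A   (applied A -> A A)
  Step 27: a a a a a a a a a a a a A A A  =>  a a a a a a a a a a a a A A A A   (applied A -> A A)
  Step 28: a a a a a a a a a a a a A A A A  =>  a a a a a a a a a a a a A A A A A   (applied A -> A A)
  Step 29: a a a a a a a a a a a a A A A A A  =>  a a a a a a a a a a a a a A A A A   (applied A -> a)
  Step 30: a a a a a a a a a a a a a A A A A  =>  a a a a a a a a a a a a a a A A A   (applied A -> a)
  Step 31: a a a a a a a a a a a a a a A A A  =>  a a a a a a a a a a a a a a A A A A   (applied A -> A A)
  Step 32: a a a a a a a a a a a a a a A A A A  =>  a a a a a a a a a a a a a a a A A A   (applied A -> a)
  Step 33: a a a a a a a a a a a a a a a A A A  =>  a a a a a a a a a a a a a a a a A A   (applied A -> a)
  Step 34: a a a a a a a a a a a a a a a a A A  =>  a a a a a a a a a a a a a a a a A A A   (applied A -> A A)
  Step 35: a a a a a a a a a a a a a a a a A A A  =>  a a a a a a a a a a a a a a a a a A A   (applied A -> a)
  Step 36: a a a a a a a a a a a a a a a a a A A  =>  a a a a a a a a a a a a a a a a a A A A   (applied A -> A A)
  Step 37: a a a a a a a a a a a a a a a a a A A A  =>  a a a a a a a a a a a a a a a a a a A A   (applied A -> a)
  Step 38: a a a a a a a a a a a a a a a a a a A A  =>  a a a a a a a a a a a a a a a a a a a A   (applied A -> a)
  Step 39: a a a a a a a a a a a a a a a a a a a A  =>  a a a a a a a a a a a a a a a a a a a a   (applied A -> a)
Final yield: a a a a a a a a a a a a a a a a a a a a
Total rewrite steps: 39

39


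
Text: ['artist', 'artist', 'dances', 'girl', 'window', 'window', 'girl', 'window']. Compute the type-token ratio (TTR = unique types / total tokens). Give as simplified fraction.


Tokens: 8
Unique types: ('artist', 'dances', 'girl', 'window') = 4
TTR = 4/8
Simplify: divide both by 4 -> 1/2
TTR = 1/2

1/2


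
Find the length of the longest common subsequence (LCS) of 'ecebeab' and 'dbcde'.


DP table for LCS of 'ecebeab' and 'dbcde':
       d  b  c  d  e
    0  0  0  0  0  0
  e 0  0  0  0  0  1
  c 0  0  0  1  1  1
  e 0  0  0  1  1  2
  b 0  0  1  1  1  2
  e 0  0  1  1  1  2
  a 0  0  1  1  1  2
  b 0  0  1  1  1  2
LCS: 'ce'
LCS length = 2

2


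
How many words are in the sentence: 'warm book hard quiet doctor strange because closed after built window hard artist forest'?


Counting words by splitting on spaces:
  Word 1: 'warm'
  Word 2: 'book'
  Word 3: 'hard'
  Word 4: 'quiet'
  Word 5: 'doctor'
  Word 6: 'strange'
  Word 7: 'because'
  Word 8: 'closed'
  Word 9: 'after'
  Word 10: 'built'
  Word 11: 'window'
  Word 12: 'hard'
  Word 13: 'artist'
  Word 14: 'forest'
Total words: 14

14


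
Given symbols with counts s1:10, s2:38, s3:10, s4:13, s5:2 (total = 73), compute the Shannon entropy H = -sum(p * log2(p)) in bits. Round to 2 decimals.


Computing entropy H = -sum(p_i * log2(p_i)):
  s1: p = 10/73 = 0.1370, -p*log2(p) = 0.3929
  s2: p = 38/73 = 0.5205, -p*log2(p) = 0.4903
  s3: p = 10/73 = 0.1370, -p*log2(p) = 0.3929
  s4: p = 13/73 = 0.1781, -p*log2(p) = 0.4433
  s5: p = 2/73 = 0.0274, -p*log2(p) = 0.1422
H = sum of terms = 1.8616
Rounded to 2 decimals: 1.86

1.86


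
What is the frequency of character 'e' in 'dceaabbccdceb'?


Scanning 'dceaabbccdceb' for 'e':
  Position 2: 'e' -> MATCH (count: 1)
  Position 11: 'e' -> MATCH (count: 2)
Total occurrences of 'e': 2

2


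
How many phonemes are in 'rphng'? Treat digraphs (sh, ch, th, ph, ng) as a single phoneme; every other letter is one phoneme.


Parsing 'rphng' greedily, digraphs first:
  'r' -> consonant phoneme (phonemes so far: 1)
  'ph' -> digraph (1 consonant phoneme) (phonemes so far: 2)
  'ng' -> digraph (1 consonant phoneme) (phonemes so far: 3)
Total phonemes: 3

3


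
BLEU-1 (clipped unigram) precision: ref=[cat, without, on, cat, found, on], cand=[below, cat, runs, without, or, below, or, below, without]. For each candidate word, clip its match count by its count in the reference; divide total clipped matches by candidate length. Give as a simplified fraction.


Reference word counts: {'cat': 2, 'found': 1, 'on': 2, 'without': 1}
Checking each candidate word (with clipping):
  'below' -> not in reference -> no match (matches: 0)
  'cat' -> in reference (ref count 2, used 1/2) -> match (matches: 1)
  'runs' -> not in reference -> no match (matches: 1)
  'without' -> in reference (ref count 1, used 1/1) -> match (matches: 2)
  'or' -> not in reference -> no match (matches: 2)
  'below' -> not in reference -> no match (matches: 2)
  'or' -> not in reference -> no match (matches: 2)
  'below' -> not in reference -> no match (matches: 2)
  'without' -> ref count 1 already used up (1/1) -> clipped, no match (matches: 2)
Clipped matches: 2, Candidate length: 9
Precision = 2/9

2/9


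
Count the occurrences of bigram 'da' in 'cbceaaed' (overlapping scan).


Scanning 'cbceaaed' for bigram 'da':
  Position 0: 'cb' -> no
  Position 1: 'bc' -> no
  Position 2: 'ce' -> no
  Position 3: 'ea' -> no
  Position 4: 'aa' -> no
  Position 5: 'ae' -> no
  Position 6: 'ed' -> no
Total matches: 0

0


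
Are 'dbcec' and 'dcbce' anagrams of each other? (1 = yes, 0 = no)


Sort characters of 'dbcec': 'bccde'
Sort characters of 'dcbce': 'bccde'
Sorted forms match -> they ARE anagrams
Result: 1

1


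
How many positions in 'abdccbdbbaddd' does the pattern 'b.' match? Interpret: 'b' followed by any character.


Pattern: b. means 'b' followed by any character.
Scanning 'abdccbdbbaddd' position-by-position:
  Pos 0: window 'ab' -> no
  Pos 1: window 'bd' -> MATCH
  Pos 2: window 'dc' -> no
  Pos 3: window 'cc' -> no
  Pos 4: window 'cb' -> no
  Pos 5: window 'bd' -> MATCH
  Pos 6: window 'db' -> no
  Pos 7: window 'bb' -> MATCH
  Pos 8: window 'ba' -> MATCH
  Pos 9: window 'ad' -> no
  Pos 10: window 'dd' -> no
  Pos 11: window 'dd' -> no
  Pos 12: window 'd' -> no
Total matches: 4

4


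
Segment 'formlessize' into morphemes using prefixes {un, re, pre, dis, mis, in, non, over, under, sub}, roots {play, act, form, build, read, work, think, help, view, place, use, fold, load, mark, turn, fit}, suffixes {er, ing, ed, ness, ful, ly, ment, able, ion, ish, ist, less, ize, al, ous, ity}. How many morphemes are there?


Segmenting 'formlessize' against the inventory:
  'form' -> root (morpheme 1)
  'less' -> suffix (morpheme 2)
  'ize' -> suffix (morpheme 3)
Total morphemes: 3

3


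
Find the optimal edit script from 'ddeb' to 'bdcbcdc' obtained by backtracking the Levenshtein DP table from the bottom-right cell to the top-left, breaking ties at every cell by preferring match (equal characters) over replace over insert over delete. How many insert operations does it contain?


Edit distance = 5. Backtracking from cell (4, 7) with preference match > replace > insert > delete,
then listing the resulting alignment 'ddeb' -> 'bdcbcdc' left to right:
  Step 1: replace d->b
  Step 2: keep 'd'
  Step 3: replace e->c
  Step 4: keep 'b'
  Step 5: insert 'c' [insertion #1]
  Step 6: insert 'd' [insertion #2]
  Step 7: insert 'c' [insertion #3]
Total insertions: 3

3


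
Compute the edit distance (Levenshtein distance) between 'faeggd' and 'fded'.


Building DP table for s1='faeggd' (len 6) and s2='fded' (len 4):
       f  d  e  d
    0  1  2  3  4
  f 1  0  1  2  3
  a 2  1  1  2  3
  e 3  2  2  1  2
  g 4  3  3  2  2
  g 5  4  4  3  3
  d 6  5  4  4  3
Edit distance = dp[6][4] = 3

3


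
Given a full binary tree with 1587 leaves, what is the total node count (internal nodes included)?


Leaf nodes (terminals): 1587
Internal nodes = n - 1 = 1587 - 1 = 1586
Total = leaves + internal = 1587 + 1586 = 3173

3173


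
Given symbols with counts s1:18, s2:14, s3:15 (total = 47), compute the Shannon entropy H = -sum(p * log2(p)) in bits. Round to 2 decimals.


Computing entropy H = -sum(p_i * log2(p_i)):
  s1: p = 18/47 = 0.3830, -p*log2(p) = 0.5303
  s2: p = 14/47 = 0.2979, -p*log2(p) = 0.5205
  s3: p = 15/47 = 0.3191, -p*log2(p) = 0.5259
H = sum of terms = 1.5767
Rounded to 2 decimals: 1.58

1.58


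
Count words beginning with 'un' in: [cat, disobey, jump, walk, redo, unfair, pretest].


Checking each word for prefix 'un':
  'cat' -> no (count: 0)
  'disobey' -> no (count: 0)
  'jump' -> no (count: 0)
  'walk' -> no (count: 0)
  'redo' -> no (count: 0)
  'unfair' -> YES, starts with 'un' (count: 1)
  'pretest' -> no (count: 1)
Total with prefix 'un': 1

1


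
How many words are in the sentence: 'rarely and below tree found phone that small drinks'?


Counting words by splitting on spaces:
  Word 1: 'rarely'
  Word 2: 'and'
  Word 3: 'below'
  Word 4: 'tree'
  Word 5: 'found'
  Word 6: 'phone'
  Word 7: 'that'
  Word 8: 'small'
  Word 9: 'drinks'
Total words: 9

9


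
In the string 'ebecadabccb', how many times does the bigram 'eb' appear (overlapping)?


Scanning 'ebecadabccb' for bigram 'eb':
  Position 0: 'eb' -> MATCH
  Position 1: 'be' -> no
  Position 2: 'ec' -> no
  Position 3: 'ca' -> no
  Position 4: 'ad' -> no
  Position 5: 'da' -> no
  Position 6: 'ab' -> no
  Position 7: 'bc' -> no
  Position 8: 'cc' -> no
  Position 9: 'cb' -> no
Total matches: 1

1


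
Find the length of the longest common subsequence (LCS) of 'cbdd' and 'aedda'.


DP table for LCS of 'cbdd' and 'aedda':
       a  e  d  d  a
    0  0  0  0  0  0
  c 0  0  0  0  0  0
  b 0  0  0  0  0  0
  d 0  0  0  1  1  1
  d 0  0  0  1  2  2
LCS: 'dd'
LCS length = 2

2


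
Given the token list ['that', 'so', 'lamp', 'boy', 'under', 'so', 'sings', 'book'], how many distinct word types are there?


Listing all tokens and tracking unique types:
  Token 1: 'that' -> NEW (unique so far: 1)
  Token 2: 'so' -> NEW (unique so far: 2)
  Token 3: 'lamp' -> NEW (unique so far: 3)
  Token 4: 'boy' -> NEW (unique so far: 4)
  Token 5: 'under' -> NEW (unique so far: 5)
  Token 6: 'so' -> duplicate (unique so far: 5)
  Token 7: 'sings' -> NEW (unique so far: 6)
  Token 8: 'book' -> NEW (unique so far: 7)
Unique types: ('book', 'boy', 'lamp', 'sings', 'so', 'that', 'under')
Vocabulary size: 7

7


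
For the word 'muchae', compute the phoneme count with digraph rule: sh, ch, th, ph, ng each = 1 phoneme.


Parsing 'muchae' greedily, digraphs first:
  'm' -> consonant phoneme (phonemes so far: 1)
  'u' -> vowel phoneme (phonemes so far: 2)
  'ch' -> digraph (1 consonant phoneme) (phonemes so far: 3)
  'a' -> vowel phoneme (phonemes so far: 4)
  'e' -> vowel phoneme (phonemes so far: 5)
Total phonemes: 5

5


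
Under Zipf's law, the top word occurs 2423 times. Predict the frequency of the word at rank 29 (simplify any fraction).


Zipf's law: freq(rank) = f1 / rank
f1 = 2423, rank = 29
freq = 2423 / 29
GCD(2423, 29) = 1
Simplified: 2423/29

2423/29


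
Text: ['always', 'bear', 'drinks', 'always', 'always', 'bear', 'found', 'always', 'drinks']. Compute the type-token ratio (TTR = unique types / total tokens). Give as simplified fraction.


Tokens: 9
Unique types: ('always', 'bear', 'drinks', 'found') = 4
TTR = 4/9
Already in lowest terms.

4/9


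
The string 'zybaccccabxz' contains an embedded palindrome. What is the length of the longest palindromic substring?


Scanning 'zybaccccabxz' for palindromic substrings.
Substring at positions 2-9: 'baccccab'.
Check: reverse('baccccab') = 'baccccab' -> palindrome confirmed.
Neighbouring characters ('y' / 'x') break symmetry, so it cannot extend further.
No longer palindromic substring exists; longest length = 8

8
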